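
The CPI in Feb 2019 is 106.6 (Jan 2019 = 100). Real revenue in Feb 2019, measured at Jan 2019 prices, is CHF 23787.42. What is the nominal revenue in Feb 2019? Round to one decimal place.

25357.4

Nominal = Real × (Index/100) = 23787.42 × (106.6/100)
        = 23787.42 × 1.066 = 25357.3897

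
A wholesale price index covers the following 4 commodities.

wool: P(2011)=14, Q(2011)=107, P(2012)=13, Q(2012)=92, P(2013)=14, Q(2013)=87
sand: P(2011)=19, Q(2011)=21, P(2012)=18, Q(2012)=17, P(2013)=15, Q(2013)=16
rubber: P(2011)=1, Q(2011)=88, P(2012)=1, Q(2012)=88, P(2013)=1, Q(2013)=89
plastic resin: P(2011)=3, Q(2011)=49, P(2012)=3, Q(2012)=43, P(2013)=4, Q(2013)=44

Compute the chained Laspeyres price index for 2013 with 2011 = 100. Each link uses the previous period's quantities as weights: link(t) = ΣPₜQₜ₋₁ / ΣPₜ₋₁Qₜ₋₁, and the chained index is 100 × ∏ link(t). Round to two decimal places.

Link 2011→2012:
ΣP(2012)Q(2011) = 13×107 + 18×21 + 1×88 + 3×49 = 1391 + 378 + 88 + 147 = 2004
ΣP(2011)Q(2011) = 14×107 + 19×21 + 1×88 + 3×49 = 1498 + 399 + 88 + 147 = 2132
link = 2004/2132 = 0.939962
Link 2012→2013:
ΣP(2013)Q(2012) = 14×92 + 15×17 + 1×88 + 4×43 = 1288 + 255 + 88 + 172 = 1803
ΣP(2012)Q(2012) = 13×92 + 18×17 + 1×88 + 3×43 = 1196 + 306 + 88 + 129 = 1719
link = 1803/1719 = 1.048866
Chained index = 100 × 0.939962 × 1.048866 = 98.5894

98.59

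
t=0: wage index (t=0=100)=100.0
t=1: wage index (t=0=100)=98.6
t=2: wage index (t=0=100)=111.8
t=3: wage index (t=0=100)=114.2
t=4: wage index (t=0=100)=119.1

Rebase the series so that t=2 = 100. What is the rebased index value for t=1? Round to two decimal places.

88.19

Rebased(t=1) = 98.6 / 111.8 × 100 = 88.1932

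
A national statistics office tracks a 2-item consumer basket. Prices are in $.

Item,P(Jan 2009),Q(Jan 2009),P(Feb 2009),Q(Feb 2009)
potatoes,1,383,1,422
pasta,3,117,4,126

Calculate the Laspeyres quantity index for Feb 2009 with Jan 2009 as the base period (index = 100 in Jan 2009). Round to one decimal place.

Laspeyres quantity index uses base-period prices as weights.
ΣP(Jan 2009)·Q(Feb 2009) = 1×422 + 3×126 = 422 + 378 = 800
ΣP(Jan 2009)·Q(Jan 2009) = 1×383 + 3×117 = 383 + 351 = 734
Index = 800 / 734 × 100 = 108.9918

109.0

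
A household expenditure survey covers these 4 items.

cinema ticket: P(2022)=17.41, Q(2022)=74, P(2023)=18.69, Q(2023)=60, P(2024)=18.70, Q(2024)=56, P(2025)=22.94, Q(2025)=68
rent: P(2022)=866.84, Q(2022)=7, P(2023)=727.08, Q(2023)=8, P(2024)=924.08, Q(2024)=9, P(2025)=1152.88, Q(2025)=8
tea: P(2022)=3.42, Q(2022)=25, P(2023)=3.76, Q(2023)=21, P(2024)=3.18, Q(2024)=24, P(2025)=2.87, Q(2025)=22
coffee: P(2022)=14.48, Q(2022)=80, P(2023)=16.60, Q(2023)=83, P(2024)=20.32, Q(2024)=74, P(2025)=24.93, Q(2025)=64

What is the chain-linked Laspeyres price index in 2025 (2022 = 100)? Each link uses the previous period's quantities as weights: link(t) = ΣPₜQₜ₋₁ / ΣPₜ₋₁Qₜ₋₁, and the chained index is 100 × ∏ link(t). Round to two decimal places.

Link 2022→2023:
ΣP(2023)Q(2022) = 18.69×74 + 727.08×7 + 3.76×25 + 16.60×80 = 1383.06 + 5089.56 + 94 + 1328 = 7894.62
ΣP(2022)Q(2022) = 17.41×74 + 866.84×7 + 3.42×25 + 14.48×80 = 1288.34 + 6067.88 + 85.5 + 1158.4 = 8600.12
link = 7894.62/8600.12 = 0.917966
Link 2023→2024:
ΣP(2024)Q(2023) = 18.70×60 + 924.08×8 + 3.18×21 + 20.32×83 = 1122 + 7392.64 + 66.78 + 1686.56 = 10267.98
ΣP(2023)Q(2023) = 18.69×60 + 727.08×8 + 3.76×21 + 16.60×83 = 1121.4 + 5816.64 + 78.96 + 1377.8 = 8394.8
link = 10267.98/8394.8 = 1.223136
Link 2024→2025:
ΣP(2025)Q(2024) = 22.94×56 + 1152.88×9 + 2.87×24 + 24.93×74 = 1284.64 + 10375.92 + 68.88 + 1844.82 = 13574.26
ΣP(2024)Q(2024) = 18.70×56 + 924.08×9 + 3.18×24 + 20.32×74 = 1047.2 + 8316.72 + 76.32 + 1503.68 = 10943.92
link = 13574.26/10943.92 = 1.240347
Chained index = 100 × 0.917966 × 1.223136 × 1.240347 = 139.2658

139.27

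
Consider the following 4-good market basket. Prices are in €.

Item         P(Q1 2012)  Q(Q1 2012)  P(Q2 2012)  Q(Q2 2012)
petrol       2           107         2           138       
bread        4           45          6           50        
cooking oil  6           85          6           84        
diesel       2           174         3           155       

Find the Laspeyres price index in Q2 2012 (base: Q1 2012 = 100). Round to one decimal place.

121.1

Laspeyres price index uses base-period quantities as weights.
ΣP(Q2 2012)·Q(Q1 2012) = 2×107 + 6×45 + 6×85 + 3×174 = 214 + 270 + 510 + 522 = 1516
ΣP(Q1 2012)·Q(Q1 2012) = 2×107 + 4×45 + 6×85 + 2×174 = 214 + 180 + 510 + 348 = 1252
Index = 1516 / 1252 × 100 = 121.0863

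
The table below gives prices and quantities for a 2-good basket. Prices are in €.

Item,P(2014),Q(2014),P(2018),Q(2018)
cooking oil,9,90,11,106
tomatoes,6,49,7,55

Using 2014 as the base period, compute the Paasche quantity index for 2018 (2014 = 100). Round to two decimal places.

Paasche quantity index uses current-period prices as weights.
ΣP(2018)·Q(2018) = 11×106 + 7×55 = 1166 + 385 = 1551
ΣP(2018)·Q(2014) = 11×90 + 7×49 = 990 + 343 = 1333
Index = 1551 / 1333 × 100 = 116.3541

116.35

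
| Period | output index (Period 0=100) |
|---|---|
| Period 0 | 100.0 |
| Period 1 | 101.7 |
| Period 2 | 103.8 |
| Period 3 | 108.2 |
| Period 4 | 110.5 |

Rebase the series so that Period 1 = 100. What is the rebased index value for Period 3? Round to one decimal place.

Rebased(Period 3) = 108.2 / 101.7 × 100 = 106.3913

106.4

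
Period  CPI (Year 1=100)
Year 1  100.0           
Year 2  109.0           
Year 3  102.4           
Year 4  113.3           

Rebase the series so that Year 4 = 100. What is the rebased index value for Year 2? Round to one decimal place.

Rebased(Year 2) = 109.0 / 113.3 × 100 = 96.2048

96.2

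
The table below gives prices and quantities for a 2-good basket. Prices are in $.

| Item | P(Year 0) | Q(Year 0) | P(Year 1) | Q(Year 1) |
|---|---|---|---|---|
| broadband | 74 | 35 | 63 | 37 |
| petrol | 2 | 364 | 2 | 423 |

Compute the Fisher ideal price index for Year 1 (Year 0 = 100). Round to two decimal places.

Laspeyres component (base-period weights):
ΣP(Year 1)Q(Year 0) = 63×35 + 2×364 = 2205 + 728 = 2933
ΣP(Year 0)Q(Year 0) = 74×35 + 2×364 = 2590 + 728 = 3318
L = 2933 / 3318 × 100 = 88.3966
Paasche component (current-period weights):
ΣP(Year 1)Q(Year 1) = 63×37 + 2×423 = 2331 + 846 = 3177
ΣP(Year 0)Q(Year 1) = 74×37 + 2×423 = 2738 + 846 = 3584
P = 3177 / 3584 × 100 = 88.6440
Fisher = √(L × P) = √(88.3966 × 88.6440) = 88.5202

88.52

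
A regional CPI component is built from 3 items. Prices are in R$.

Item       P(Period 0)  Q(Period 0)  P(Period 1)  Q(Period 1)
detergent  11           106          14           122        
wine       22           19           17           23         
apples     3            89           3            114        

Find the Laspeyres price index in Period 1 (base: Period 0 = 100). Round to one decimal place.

112.0

Laspeyres price index uses base-period quantities as weights.
ΣP(Period 1)·Q(Period 0) = 14×106 + 17×19 + 3×89 = 1484 + 323 + 267 = 2074
ΣP(Period 0)·Q(Period 0) = 11×106 + 22×19 + 3×89 = 1166 + 418 + 267 = 1851
Index = 2074 / 1851 × 100 = 112.0475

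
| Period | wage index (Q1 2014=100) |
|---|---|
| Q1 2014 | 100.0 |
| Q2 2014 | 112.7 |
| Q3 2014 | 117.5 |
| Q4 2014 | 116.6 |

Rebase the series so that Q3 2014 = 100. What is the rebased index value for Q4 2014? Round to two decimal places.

99.23

Rebased(Q4 2014) = 116.6 / 117.5 × 100 = 99.2340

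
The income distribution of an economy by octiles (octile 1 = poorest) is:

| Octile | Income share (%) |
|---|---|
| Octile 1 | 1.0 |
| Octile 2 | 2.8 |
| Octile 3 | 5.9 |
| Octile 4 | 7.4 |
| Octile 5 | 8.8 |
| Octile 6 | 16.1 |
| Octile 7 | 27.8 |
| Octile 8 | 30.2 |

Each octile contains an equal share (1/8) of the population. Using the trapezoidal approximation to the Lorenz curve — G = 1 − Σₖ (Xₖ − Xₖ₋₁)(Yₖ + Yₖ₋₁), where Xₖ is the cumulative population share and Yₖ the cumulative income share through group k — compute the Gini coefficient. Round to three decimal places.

Cumulative income shares Yₖ: 0.0100, 0.0380, 0.0970, 0.1710, 0.2590, 0.4200, 0.6980, 1.0000
Σ (Xₖ−Xₖ₋₁)(Yₖ+Yₖ₋₁) = (1/8)(0.0100+0.0000) + (1/8)(0.0380+0.0100) + (1/8)(0.0970+0.0380) + (1/8)(0.1710+0.0970) + (1/8)(0.2590+0.1710) + (1/8)(0.4200+0.2590) + (1/8)(0.6980+0.4200) + (1/8)(1.0000+0.6980)
  = 0.0013 + 0.0060 + 0.0169 + 0.0335 + 0.0538 + 0.0849 + 0.1398 + 0.2122 = 0.5483
G = 1 − 0.5483 = 0.4517

0.452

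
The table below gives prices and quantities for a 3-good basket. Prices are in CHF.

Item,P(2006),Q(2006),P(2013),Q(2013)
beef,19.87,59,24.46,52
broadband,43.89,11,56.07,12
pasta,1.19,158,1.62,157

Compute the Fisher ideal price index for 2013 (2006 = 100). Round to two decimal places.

Laspeyres component (base-period weights):
ΣP(2013)Q(2006) = 24.46×59 + 56.07×11 + 1.62×158 = 1443.14 + 616.77 + 255.96 = 2315.87
ΣP(2006)Q(2006) = 19.87×59 + 43.89×11 + 1.19×158 = 1172.33 + 482.79 + 188.02 = 1843.14
L = 2315.87 / 1843.14 × 100 = 125.6481
Paasche component (current-period weights):
ΣP(2013)Q(2013) = 24.46×52 + 56.07×12 + 1.62×157 = 1271.92 + 672.84 + 254.34 = 2199.1
ΣP(2006)Q(2013) = 19.87×52 + 43.89×12 + 1.19×157 = 1033.24 + 526.68 + 186.83 = 1746.75
P = 2199.1 / 1746.75 × 100 = 125.8967
Fisher = √(L × P) = √(125.6481 × 125.8967) = 125.7723

125.77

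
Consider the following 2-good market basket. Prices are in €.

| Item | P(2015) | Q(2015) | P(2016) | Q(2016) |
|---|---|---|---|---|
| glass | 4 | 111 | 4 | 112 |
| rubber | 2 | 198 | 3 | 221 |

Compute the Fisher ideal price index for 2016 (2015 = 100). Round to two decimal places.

Laspeyres component (base-period weights):
ΣP(2016)Q(2015) = 4×111 + 3×198 = 444 + 594 = 1038
ΣP(2015)Q(2015) = 4×111 + 2×198 = 444 + 396 = 840
L = 1038 / 840 × 100 = 123.5714
Paasche component (current-period weights):
ΣP(2016)Q(2016) = 4×112 + 3×221 = 448 + 663 = 1111
ΣP(2015)Q(2016) = 4×112 + 2×221 = 448 + 442 = 890
P = 1111 / 890 × 100 = 124.8315
Fisher = √(L × P) = √(123.5714 × 124.8315) = 124.1998

124.20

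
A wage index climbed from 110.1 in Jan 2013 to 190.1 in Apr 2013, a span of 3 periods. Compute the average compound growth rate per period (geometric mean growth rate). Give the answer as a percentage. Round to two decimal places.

19.97%

Growth factor = (190.1/110.1)^(1/3) = (1.726612)^(1/3) = 1.199679
Growth rate = 1.199679 − 1 = 0.199679 = 19.9679%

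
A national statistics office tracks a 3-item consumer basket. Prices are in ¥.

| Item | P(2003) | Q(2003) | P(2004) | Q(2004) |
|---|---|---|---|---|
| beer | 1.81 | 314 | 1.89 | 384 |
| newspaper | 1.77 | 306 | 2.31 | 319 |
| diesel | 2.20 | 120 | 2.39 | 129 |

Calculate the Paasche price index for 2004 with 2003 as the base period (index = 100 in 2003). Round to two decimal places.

Paasche price index uses current-period quantities as weights.
ΣP(2004)·Q(2004) = 1.89×384 + 2.31×319 + 2.39×129 = 725.76 + 736.89 + 308.31 = 1770.96
ΣP(2003)·Q(2004) = 1.81×384 + 1.77×319 + 2.20×129 = 695.04 + 564.63 + 283.8 = 1543.47
Index = 1770.96 / 1543.47 × 100 = 114.7389

114.74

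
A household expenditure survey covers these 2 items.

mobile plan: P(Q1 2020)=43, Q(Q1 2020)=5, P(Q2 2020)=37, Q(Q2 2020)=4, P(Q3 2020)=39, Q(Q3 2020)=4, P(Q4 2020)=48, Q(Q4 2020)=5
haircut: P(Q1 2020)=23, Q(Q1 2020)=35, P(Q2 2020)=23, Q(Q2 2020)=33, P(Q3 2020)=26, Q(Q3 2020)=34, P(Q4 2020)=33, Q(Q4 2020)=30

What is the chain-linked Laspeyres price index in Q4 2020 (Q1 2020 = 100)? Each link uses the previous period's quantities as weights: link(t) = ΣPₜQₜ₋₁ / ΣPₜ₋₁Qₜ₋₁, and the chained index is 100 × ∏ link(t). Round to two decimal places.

137.10

Link Q1 2020→Q2 2020:
ΣP(Q2 2020)Q(Q1 2020) = 37×5 + 23×35 = 185 + 805 = 990
ΣP(Q1 2020)Q(Q1 2020) = 43×5 + 23×35 = 215 + 805 = 1020
link = 990/1020 = 0.970588
Link Q2 2020→Q3 2020:
ΣP(Q3 2020)Q(Q2 2020) = 39×4 + 26×33 = 156 + 858 = 1014
ΣP(Q2 2020)Q(Q2 2020) = 37×4 + 23×33 = 148 + 759 = 907
link = 1014/907 = 1.117971
Link Q3 2020→Q4 2020:
ΣP(Q4 2020)Q(Q3 2020) = 48×4 + 33×34 = 192 + 1122 = 1314
ΣP(Q3 2020)Q(Q3 2020) = 39×4 + 26×34 = 156 + 884 = 1040
link = 1314/1040 = 1.263462
Chained index = 100 × 0.970588 × 1.117971 × 1.263462 = 137.0969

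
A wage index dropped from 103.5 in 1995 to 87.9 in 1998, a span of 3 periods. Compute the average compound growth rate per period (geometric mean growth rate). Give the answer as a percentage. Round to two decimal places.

Growth factor = (87.9/103.5)^(1/3) = (0.849275)^(1/3) = 0.946999
Growth rate = 0.946999 − 1 = -0.053001 = -5.3001%

-5.30%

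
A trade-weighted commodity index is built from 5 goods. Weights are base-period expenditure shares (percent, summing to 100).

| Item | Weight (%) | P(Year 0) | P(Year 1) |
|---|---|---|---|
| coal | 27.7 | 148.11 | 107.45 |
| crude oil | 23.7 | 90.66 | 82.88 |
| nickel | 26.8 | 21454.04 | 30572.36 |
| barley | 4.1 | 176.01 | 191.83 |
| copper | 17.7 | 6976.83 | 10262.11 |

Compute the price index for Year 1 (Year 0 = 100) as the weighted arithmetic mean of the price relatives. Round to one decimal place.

110.5

coal: 27.7 × (107.45/148.11) = 27.7 × 0.725474 = 20.0956
crude oil: 23.7 × (82.88/90.66) = 23.7 × 0.914185 = 21.6662
nickel: 26.8 × (30572.36/21454.04) = 26.8 × 1.425016 = 38.1904
barley: 4.1 × (191.83/176.01) = 4.1 × 1.089881 = 4.4685
copper: 17.7 × (10262.11/6976.83) = 17.7 × 1.470884 = 26.0347
Index = Σ wᵢ·(p₁ᵢ/p₀ᵢ) = 20.0956 + 21.6662 + 38.1904 + 4.4685 + 26.0347 = 110.4554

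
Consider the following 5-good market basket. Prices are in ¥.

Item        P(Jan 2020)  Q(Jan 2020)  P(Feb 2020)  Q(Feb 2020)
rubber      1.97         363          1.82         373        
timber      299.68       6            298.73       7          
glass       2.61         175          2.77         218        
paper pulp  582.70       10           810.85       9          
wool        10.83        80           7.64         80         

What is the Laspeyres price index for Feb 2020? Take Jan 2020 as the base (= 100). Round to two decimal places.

Laspeyres price index uses base-period quantities as weights.
ΣP(Feb 2020)·Q(Jan 2020) = 1.82×363 + 298.73×6 + 2.77×175 + 810.85×10 + 7.64×80 = 660.66 + 1792.38 + 484.75 + 8108.5 + 611.2 = 11657.49
ΣP(Jan 2020)·Q(Jan 2020) = 1.97×363 + 299.68×6 + 2.61×175 + 582.70×10 + 10.83×80 = 715.11 + 1798.08 + 456.75 + 5827 + 866.4 = 9663.34
Index = 11657.49 / 9663.34 × 100 = 120.6362

120.64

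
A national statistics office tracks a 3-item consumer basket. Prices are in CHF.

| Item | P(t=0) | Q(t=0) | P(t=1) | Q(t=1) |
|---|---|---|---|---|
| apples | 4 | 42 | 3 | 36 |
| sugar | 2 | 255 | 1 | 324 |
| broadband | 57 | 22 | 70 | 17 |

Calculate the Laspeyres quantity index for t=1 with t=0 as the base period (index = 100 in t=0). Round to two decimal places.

91.15

Laspeyres quantity index uses base-period prices as weights.
ΣP(t=0)·Q(t=1) = 4×36 + 2×324 + 57×17 = 144 + 648 + 969 = 1761
ΣP(t=0)·Q(t=0) = 4×42 + 2×255 + 57×22 = 168 + 510 + 1254 = 1932
Index = 1761 / 1932 × 100 = 91.1491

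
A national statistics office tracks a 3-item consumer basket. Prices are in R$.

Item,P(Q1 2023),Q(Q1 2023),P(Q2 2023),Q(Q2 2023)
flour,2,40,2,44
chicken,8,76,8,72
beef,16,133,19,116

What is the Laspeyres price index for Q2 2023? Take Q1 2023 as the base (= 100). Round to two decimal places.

114.17

Laspeyres price index uses base-period quantities as weights.
ΣP(Q2 2023)·Q(Q1 2023) = 2×40 + 8×76 + 19×133 = 80 + 608 + 2527 = 3215
ΣP(Q1 2023)·Q(Q1 2023) = 2×40 + 8×76 + 16×133 = 80 + 608 + 2128 = 2816
Index = 3215 / 2816 × 100 = 114.1690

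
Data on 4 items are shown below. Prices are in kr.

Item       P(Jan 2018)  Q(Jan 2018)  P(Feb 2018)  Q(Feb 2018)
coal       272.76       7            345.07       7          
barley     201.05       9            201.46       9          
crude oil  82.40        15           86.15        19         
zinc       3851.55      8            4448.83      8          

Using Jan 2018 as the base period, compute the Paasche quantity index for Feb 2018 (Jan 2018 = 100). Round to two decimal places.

Paasche quantity index uses current-period prices as weights.
ΣP(Feb 2018)·Q(Feb 2018) = 345.07×7 + 201.46×9 + 86.15×19 + 4448.83×8 = 2415.49 + 1813.14 + 1636.85 + 35590.64 = 41456.12
ΣP(Feb 2018)·Q(Jan 2018) = 345.07×7 + 201.46×9 + 86.15×15 + 4448.83×8 = 2415.49 + 1813.14 + 1292.25 + 35590.64 = 41111.52
Index = 41456.12 / 41111.52 × 100 = 100.8382

100.84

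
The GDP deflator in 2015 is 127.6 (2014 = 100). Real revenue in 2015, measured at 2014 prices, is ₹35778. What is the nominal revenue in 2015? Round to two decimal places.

45652.73

Nominal = Real × (Index/100) = 35778 × (127.6/100)
        = 35778 × 1.276 = 45652.7280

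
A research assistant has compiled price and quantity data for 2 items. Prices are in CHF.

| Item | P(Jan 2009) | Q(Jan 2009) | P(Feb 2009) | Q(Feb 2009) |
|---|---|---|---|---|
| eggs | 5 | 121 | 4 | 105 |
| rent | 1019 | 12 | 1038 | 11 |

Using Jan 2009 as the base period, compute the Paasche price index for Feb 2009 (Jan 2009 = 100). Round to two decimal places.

Paasche price index uses current-period quantities as weights.
ΣP(Feb 2009)·Q(Feb 2009) = 4×105 + 1038×11 = 420 + 11418 = 11838
ΣP(Jan 2009)·Q(Feb 2009) = 5×105 + 1019×11 = 525 + 11209 = 11734
Index = 11838 / 11734 × 100 = 100.8863

100.89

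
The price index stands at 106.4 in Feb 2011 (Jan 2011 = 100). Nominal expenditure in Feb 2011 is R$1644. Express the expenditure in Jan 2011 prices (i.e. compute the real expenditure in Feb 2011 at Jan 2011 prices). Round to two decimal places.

Real = Nominal ÷ (Index/100) = 1644 ÷ (106.4/100)
     = 1644 ÷ 1.064 = 1545.1128

1545.11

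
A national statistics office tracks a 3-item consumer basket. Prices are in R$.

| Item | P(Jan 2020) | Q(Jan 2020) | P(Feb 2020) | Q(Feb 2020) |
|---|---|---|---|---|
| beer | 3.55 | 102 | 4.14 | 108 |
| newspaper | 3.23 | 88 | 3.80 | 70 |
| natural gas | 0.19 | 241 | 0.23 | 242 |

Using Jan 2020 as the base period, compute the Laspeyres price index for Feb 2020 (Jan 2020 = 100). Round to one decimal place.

117.3

Laspeyres price index uses base-period quantities as weights.
ΣP(Feb 2020)·Q(Jan 2020) = 4.14×102 + 3.80×88 + 0.23×241 = 422.28 + 334.4 + 55.43 = 812.11
ΣP(Jan 2020)·Q(Jan 2020) = 3.55×102 + 3.23×88 + 0.19×241 = 362.1 + 284.24 + 45.79 = 692.13
Index = 812.11 / 692.13 × 100 = 117.3349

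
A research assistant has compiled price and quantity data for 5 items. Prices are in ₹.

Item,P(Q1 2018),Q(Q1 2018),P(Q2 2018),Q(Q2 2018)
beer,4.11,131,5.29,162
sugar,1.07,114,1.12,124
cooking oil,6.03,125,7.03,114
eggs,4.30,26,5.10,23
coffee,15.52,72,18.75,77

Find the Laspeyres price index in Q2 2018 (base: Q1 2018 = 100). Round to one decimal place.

Laspeyres price index uses base-period quantities as weights.
ΣP(Q2 2018)·Q(Q1 2018) = 5.29×131 + 1.12×114 + 7.03×125 + 5.10×26 + 18.75×72 = 692.99 + 127.68 + 878.75 + 132.6 + 1350 = 3182.02
ΣP(Q1 2018)·Q(Q1 2018) = 4.11×131 + 1.07×114 + 6.03×125 + 4.30×26 + 15.52×72 = 538.41 + 121.98 + 753.75 + 111.8 + 1117.44 = 2643.38
Index = 3182.02 / 2643.38 × 100 = 120.3769

120.4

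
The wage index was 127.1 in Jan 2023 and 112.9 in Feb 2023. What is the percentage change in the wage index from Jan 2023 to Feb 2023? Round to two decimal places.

Change = (112.9 − 127.1) / 127.1 × 100
       = -14.2 / 127.1 × 100 = -11.1723%

-11.17%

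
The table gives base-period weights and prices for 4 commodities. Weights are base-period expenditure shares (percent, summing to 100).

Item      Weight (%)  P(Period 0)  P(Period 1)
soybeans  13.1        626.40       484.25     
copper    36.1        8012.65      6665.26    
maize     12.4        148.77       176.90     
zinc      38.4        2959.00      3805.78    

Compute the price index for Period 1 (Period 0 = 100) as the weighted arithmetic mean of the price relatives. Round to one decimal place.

soybeans: 13.1 × (484.25/626.40) = 13.1 × 0.773068 = 10.1272
copper: 36.1 × (6665.26/8012.65) = 36.1 × 0.831842 = 30.0295
maize: 12.4 × (176.90/148.77) = 12.4 × 1.189084 = 14.7446
zinc: 38.4 × (3805.78/2959.00) = 38.4 × 1.286171 = 49.3890
Index = Σ wᵢ·(p₁ᵢ/p₀ᵢ) = 10.1272 + 30.0295 + 14.7446 + 49.3890 = 104.2903

104.3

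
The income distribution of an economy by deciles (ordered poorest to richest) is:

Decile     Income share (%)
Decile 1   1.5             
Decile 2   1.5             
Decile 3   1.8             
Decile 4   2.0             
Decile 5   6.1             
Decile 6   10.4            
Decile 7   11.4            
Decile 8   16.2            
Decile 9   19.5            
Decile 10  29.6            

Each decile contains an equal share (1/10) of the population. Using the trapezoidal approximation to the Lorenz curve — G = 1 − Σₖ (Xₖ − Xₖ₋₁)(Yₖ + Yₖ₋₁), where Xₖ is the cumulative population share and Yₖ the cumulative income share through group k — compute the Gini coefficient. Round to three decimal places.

Cumulative income shares Yₖ: 0.0150, 0.0300, 0.0480, 0.0680, 0.1290, 0.2330, 0.3470, 0.5090, 0.7040, 1.0000
Σ (Xₖ−Xₖ₋₁)(Yₖ+Yₖ₋₁) = (1/10)(0.0150+0.0000) + (1/10)(0.0300+0.0150) + (1/10)(0.0480+0.0300) + (1/10)(0.0680+0.0480) + (1/10)(0.1290+0.0680) + (1/10)(0.2330+0.1290) + (1/10)(0.3470+0.2330) + (1/10)(0.5090+0.3470) + (1/10)(0.7040+0.5090) + (1/10)(1.0000+0.7040)
  = 0.0015 + 0.0045 + 0.0078 + 0.0116 + 0.0197 + 0.0362 + 0.0580 + 0.0856 + 0.1213 + 0.1704 = 0.5166
G = 1 − 0.5166 = 0.4834

0.483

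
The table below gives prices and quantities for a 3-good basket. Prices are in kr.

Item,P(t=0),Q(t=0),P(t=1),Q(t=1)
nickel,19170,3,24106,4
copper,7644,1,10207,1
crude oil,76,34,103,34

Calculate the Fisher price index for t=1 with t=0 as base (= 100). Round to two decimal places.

126.86

Laspeyres component (base-period weights):
ΣP(t=1)Q(t=0) = 24106×3 + 10207×1 + 103×34 = 72318 + 10207 + 3502 = 86027
ΣP(t=0)Q(t=0) = 19170×3 + 7644×1 + 76×34 = 57510 + 7644 + 2584 = 67738
L = 86027 / 67738 × 100 = 126.9996
Paasche component (current-period weights):
ΣP(t=1)Q(t=1) = 24106×4 + 10207×1 + 103×34 = 96424 + 10207 + 3502 = 110133
ΣP(t=0)Q(t=1) = 19170×4 + 7644×1 + 76×34 = 76680 + 7644 + 2584 = 86908
P = 110133 / 86908 × 100 = 126.7237
Fisher = √(L × P) = √(126.9996 × 126.7237) = 126.8616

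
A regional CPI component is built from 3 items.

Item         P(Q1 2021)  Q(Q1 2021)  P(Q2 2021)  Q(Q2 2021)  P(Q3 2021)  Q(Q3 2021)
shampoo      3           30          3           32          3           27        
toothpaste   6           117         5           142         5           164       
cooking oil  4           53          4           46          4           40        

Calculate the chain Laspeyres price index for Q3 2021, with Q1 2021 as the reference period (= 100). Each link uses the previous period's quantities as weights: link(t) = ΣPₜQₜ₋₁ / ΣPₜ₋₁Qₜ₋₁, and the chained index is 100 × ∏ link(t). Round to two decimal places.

88.35

Link Q1 2021→Q2 2021:
ΣP(Q2 2021)Q(Q1 2021) = 3×30 + 5×117 + 4×53 = 90 + 585 + 212 = 887
ΣP(Q1 2021)Q(Q1 2021) = 3×30 + 6×117 + 4×53 = 90 + 702 + 212 = 1004
link = 887/1004 = 0.883466
Link Q2 2021→Q3 2021:
ΣP(Q3 2021)Q(Q2 2021) = 3×32 + 5×142 + 4×46 = 96 + 710 + 184 = 990
ΣP(Q2 2021)Q(Q2 2021) = 3×32 + 5×142 + 4×46 = 96 + 710 + 184 = 990
link = 990/990 = 1.000000
Chained index = 100 × 0.883466 × 1.000000 = 88.3466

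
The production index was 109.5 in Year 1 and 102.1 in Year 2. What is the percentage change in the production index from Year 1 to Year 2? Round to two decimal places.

-6.76%

Change = (102.1 − 109.5) / 109.5 × 100
       = -7.4 / 109.5 × 100 = -6.7580%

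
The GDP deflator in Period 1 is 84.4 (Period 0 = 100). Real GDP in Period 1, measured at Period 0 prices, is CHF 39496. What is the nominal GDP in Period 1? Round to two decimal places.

33334.62

Nominal = Real × (Index/100) = 39496 × (84.4/100)
        = 39496 × 0.844 = 33334.6240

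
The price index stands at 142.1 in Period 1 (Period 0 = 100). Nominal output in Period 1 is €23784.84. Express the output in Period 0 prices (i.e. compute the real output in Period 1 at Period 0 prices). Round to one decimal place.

16738.1

Real = Nominal ÷ (Index/100) = 23784.84 ÷ (142.1/100)
     = 23784.84 ÷ 1.421 = 16738.0999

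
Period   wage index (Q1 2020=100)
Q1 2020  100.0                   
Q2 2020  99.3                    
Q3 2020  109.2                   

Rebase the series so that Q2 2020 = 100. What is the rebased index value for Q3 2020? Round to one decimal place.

Rebased(Q3 2020) = 109.2 / 99.3 × 100 = 109.9698

110.0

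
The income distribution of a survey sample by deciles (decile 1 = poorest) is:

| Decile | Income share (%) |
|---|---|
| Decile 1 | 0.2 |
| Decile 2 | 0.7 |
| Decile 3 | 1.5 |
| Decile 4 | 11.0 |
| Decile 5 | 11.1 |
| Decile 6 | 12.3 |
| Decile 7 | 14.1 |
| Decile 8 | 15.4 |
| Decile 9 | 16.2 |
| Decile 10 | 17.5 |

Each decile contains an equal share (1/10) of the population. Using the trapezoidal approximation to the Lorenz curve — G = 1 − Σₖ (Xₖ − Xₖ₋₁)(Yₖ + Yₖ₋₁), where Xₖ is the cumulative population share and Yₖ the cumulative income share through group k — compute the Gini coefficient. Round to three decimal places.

Cumulative income shares Yₖ: 0.0020, 0.0090, 0.0240, 0.1340, 0.2450, 0.3680, 0.5090, 0.6630, 0.8250, 1.0000
Σ (Xₖ−Xₖ₋₁)(Yₖ+Yₖ₋₁) = (1/10)(0.0020+0.0000) + (1/10)(0.0090+0.0020) + (1/10)(0.0240+0.0090) + (1/10)(0.1340+0.0240) + (1/10)(0.2450+0.1340) + (1/10)(0.3680+0.2450) + (1/10)(0.5090+0.3680) + (1/10)(0.6630+0.5090) + (1/10)(0.8250+0.6630) + (1/10)(1.0000+0.8250)
  = 0.0002 + 0.0011 + 0.0033 + 0.0158 + 0.0379 + 0.0613 + 0.0877 + 0.1172 + 0.1488 + 0.1825 = 0.6558
G = 1 − 0.6558 = 0.3442

0.344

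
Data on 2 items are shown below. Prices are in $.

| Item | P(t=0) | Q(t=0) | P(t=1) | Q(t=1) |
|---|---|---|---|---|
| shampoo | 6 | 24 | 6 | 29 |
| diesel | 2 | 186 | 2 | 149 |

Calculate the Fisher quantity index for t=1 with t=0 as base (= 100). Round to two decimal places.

Laspeyres component (base-period weights):
ΣP(t=0)Q(t=1) = 6×29 + 2×149 = 174 + 298 = 472
ΣP(t=0)Q(t=0) = 6×24 + 2×186 = 144 + 372 = 516
L = 472 / 516 × 100 = 91.4729
Paasche component (current-period weights):
ΣP(t=1)Q(t=1) = 6×29 + 2×149 = 174 + 298 = 472
ΣP(t=1)Q(t=0) = 6×24 + 2×186 = 144 + 372 = 516
P = 472 / 516 × 100 = 91.4729
Fisher = √(L × P) = √(91.4729 × 91.4729) = 91.4729

91.47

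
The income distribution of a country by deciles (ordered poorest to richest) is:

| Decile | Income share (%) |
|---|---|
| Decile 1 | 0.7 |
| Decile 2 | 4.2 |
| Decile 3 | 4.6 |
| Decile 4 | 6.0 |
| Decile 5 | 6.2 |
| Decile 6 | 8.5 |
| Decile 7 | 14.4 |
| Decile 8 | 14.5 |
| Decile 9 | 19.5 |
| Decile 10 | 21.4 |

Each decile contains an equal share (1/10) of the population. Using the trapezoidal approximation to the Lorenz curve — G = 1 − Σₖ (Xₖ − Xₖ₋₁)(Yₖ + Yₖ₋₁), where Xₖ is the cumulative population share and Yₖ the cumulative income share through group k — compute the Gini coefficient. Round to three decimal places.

0.370

Cumulative income shares Yₖ: 0.0070, 0.0490, 0.0950, 0.1550, 0.2170, 0.3020, 0.4460, 0.5910, 0.7860, 1.0000
Σ (Xₖ−Xₖ₋₁)(Yₖ+Yₖ₋₁) = (1/10)(0.0070+0.0000) + (1/10)(0.0490+0.0070) + (1/10)(0.0950+0.0490) + (1/10)(0.1550+0.0950) + (1/10)(0.2170+0.1550) + (1/10)(0.3020+0.2170) + (1/10)(0.4460+0.3020) + (1/10)(0.5910+0.4460) + (1/10)(0.7860+0.5910) + (1/10)(1.0000+0.7860)
  = 0.0007 + 0.0056 + 0.0144 + 0.0250 + 0.0372 + 0.0519 + 0.0748 + 0.1037 + 0.1377 + 0.1786 = 0.6296
G = 1 − 0.6296 = 0.3704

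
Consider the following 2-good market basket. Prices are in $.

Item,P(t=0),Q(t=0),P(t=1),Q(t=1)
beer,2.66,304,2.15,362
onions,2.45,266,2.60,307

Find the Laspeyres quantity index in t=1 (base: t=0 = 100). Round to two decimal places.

117.44

Laspeyres quantity index uses base-period prices as weights.
ΣP(t=0)·Q(t=1) = 2.66×362 + 2.45×307 = 962.92 + 752.15 = 1715.07
ΣP(t=0)·Q(t=0) = 2.66×304 + 2.45×266 = 808.64 + 651.7 = 1460.34
Index = 1715.07 / 1460.34 × 100 = 117.4432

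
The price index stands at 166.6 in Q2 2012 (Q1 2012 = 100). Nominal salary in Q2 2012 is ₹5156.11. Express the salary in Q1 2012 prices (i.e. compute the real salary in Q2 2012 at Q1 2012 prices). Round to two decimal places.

Real = Nominal ÷ (Index/100) = 5156.11 ÷ (166.6/100)
     = 5156.11 ÷ 1.666 = 3094.9040

3094.90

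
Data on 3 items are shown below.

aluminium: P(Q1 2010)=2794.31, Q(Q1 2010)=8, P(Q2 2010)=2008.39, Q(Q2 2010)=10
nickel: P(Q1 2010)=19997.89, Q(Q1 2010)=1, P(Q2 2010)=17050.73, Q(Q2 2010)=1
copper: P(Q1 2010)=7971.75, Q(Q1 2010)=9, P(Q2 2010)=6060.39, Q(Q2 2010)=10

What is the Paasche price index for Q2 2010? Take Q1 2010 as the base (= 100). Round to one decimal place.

76.6

Paasche price index uses current-period quantities as weights.
ΣP(Q2 2010)·Q(Q2 2010) = 2008.39×10 + 17050.73×1 + 6060.39×10 = 20083.9 + 17050.73 + 60603.9 = 97738.53
ΣP(Q1 2010)·Q(Q2 2010) = 2794.31×10 + 19997.89×1 + 7971.75×10 = 27943.1 + 19997.89 + 79717.5 = 127658.49
Index = 97738.53 / 127658.49 × 100 = 76.5625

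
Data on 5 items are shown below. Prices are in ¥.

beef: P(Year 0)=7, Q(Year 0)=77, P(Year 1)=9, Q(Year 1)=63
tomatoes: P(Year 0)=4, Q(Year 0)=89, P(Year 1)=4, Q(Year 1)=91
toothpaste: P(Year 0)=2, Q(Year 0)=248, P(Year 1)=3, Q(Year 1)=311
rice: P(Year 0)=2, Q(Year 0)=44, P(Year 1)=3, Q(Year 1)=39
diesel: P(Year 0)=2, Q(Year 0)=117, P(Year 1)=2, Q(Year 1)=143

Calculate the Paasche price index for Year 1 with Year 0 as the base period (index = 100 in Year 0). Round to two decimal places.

126.58

Paasche price index uses current-period quantities as weights.
ΣP(Year 1)·Q(Year 1) = 9×63 + 4×91 + 3×311 + 3×39 + 2×143 = 567 + 364 + 933 + 117 + 286 = 2267
ΣP(Year 0)·Q(Year 1) = 7×63 + 4×91 + 2×311 + 2×39 + 2×143 = 441 + 364 + 622 + 78 + 286 = 1791
Index = 2267 / 1791 × 100 = 126.5773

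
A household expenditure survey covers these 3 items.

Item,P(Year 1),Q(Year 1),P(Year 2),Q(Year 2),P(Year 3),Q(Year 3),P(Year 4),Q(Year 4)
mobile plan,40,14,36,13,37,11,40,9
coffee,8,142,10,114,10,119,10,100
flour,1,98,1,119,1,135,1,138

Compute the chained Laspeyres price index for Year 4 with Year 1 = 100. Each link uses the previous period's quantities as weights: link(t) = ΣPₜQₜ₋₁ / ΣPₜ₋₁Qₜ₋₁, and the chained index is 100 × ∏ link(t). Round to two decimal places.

115.72

Link Year 1→Year 2:
ΣP(Year 2)Q(Year 1) = 36×14 + 10×142 + 1×98 = 504 + 1420 + 98 = 2022
ΣP(Year 1)Q(Year 1) = 40×14 + 8×142 + 1×98 = 560 + 1136 + 98 = 1794
link = 2022/1794 = 1.127090
Link Year 2→Year 3:
ΣP(Year 3)Q(Year 2) = 37×13 + 10×114 + 1×119 = 481 + 1140 + 119 = 1740
ΣP(Year 2)Q(Year 2) = 36×13 + 10×114 + 1×119 = 468 + 1140 + 119 = 1727
link = 1740/1727 = 1.007528
Link Year 3→Year 4:
ΣP(Year 4)Q(Year 3) = 40×11 + 10×119 + 1×135 = 440 + 1190 + 135 = 1765
ΣP(Year 3)Q(Year 3) = 37×11 + 10×119 + 1×135 = 407 + 1190 + 135 = 1732
link = 1765/1732 = 1.019053
Chained index = 100 × 1.127090 × 1.007528 × 1.019053 = 115.7211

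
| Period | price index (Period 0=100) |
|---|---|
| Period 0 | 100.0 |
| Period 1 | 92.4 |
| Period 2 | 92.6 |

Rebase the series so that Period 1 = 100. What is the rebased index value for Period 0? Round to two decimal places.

108.23

Rebased(Period 0) = 100.0 / 92.4 × 100 = 108.2251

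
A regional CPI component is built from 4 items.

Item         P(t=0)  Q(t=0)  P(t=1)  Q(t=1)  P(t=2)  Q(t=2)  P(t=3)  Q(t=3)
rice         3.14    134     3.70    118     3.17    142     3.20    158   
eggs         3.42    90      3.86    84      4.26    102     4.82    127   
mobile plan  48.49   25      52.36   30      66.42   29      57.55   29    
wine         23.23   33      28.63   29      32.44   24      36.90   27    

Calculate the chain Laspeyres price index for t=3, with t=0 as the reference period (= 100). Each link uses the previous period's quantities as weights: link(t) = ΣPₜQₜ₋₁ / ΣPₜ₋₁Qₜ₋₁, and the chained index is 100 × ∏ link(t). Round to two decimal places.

Link t=0→t=1:
ΣP(t=1)Q(t=0) = 3.70×134 + 3.86×90 + 52.36×25 + 28.63×33 = 495.8 + 347.4 + 1309 + 944.79 = 3096.99
ΣP(t=0)Q(t=0) = 3.14×134 + 3.42×90 + 48.49×25 + 23.23×33 = 420.76 + 307.8 + 1212.25 + 766.59 = 2707.4
link = 3096.99/2707.4 = 1.143898
Link t=1→t=2:
ΣP(t=2)Q(t=1) = 3.17×118 + 4.26×84 + 66.42×30 + 32.44×29 = 374.06 + 357.84 + 1992.6 + 940.76 = 3665.26
ΣP(t=1)Q(t=1) = 3.70×118 + 3.86×84 + 52.36×30 + 28.63×29 = 436.6 + 324.24 + 1570.8 + 830.27 = 3161.91
link = 3665.26/3161.91 = 1.159192
Link t=2→t=3:
ΣP(t=3)Q(t=2) = 3.20×142 + 4.82×102 + 57.55×29 + 36.90×24 = 454.4 + 491.64 + 1668.95 + 885.6 = 3500.59
ΣP(t=2)Q(t=2) = 3.17×142 + 4.26×102 + 66.42×29 + 32.44×24 = 450.14 + 434.52 + 1926.18 + 778.56 = 3589.4
link = 3500.59/3589.4 = 0.975258
Chained index = 100 × 1.143898 × 1.159192 × 0.975258 = 129.3189

129.32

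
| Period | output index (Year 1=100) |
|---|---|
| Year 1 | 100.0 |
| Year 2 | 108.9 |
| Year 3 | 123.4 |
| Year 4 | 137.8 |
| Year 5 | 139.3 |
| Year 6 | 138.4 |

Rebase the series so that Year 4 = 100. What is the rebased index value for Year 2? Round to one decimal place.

Rebased(Year 2) = 108.9 / 137.8 × 100 = 79.0276

79.0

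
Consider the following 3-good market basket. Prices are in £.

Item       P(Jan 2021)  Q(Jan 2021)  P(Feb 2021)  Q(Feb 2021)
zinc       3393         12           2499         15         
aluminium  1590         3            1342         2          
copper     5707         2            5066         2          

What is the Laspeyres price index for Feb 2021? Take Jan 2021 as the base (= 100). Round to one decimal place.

Laspeyres price index uses base-period quantities as weights.
ΣP(Feb 2021)·Q(Jan 2021) = 2499×12 + 1342×3 + 5066×2 = 29988 + 4026 + 10132 = 44146
ΣP(Jan 2021)·Q(Jan 2021) = 3393×12 + 1590×3 + 5707×2 = 40716 + 4770 + 11414 = 56900
Index = 44146 / 56900 × 100 = 77.5852

77.6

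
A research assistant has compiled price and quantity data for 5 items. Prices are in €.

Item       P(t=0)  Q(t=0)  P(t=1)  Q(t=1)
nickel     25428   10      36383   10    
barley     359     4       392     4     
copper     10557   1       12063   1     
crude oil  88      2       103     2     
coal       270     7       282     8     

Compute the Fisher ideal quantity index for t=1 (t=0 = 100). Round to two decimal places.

100.09

Laspeyres component (base-period weights):
ΣP(t=0)Q(t=1) = 25428×10 + 359×4 + 10557×1 + 88×2 + 270×8 = 254280 + 1436 + 10557 + 176 + 2160 = 268609
ΣP(t=0)Q(t=0) = 25428×10 + 359×4 + 10557×1 + 88×2 + 270×7 = 254280 + 1436 + 10557 + 176 + 1890 = 268339
L = 268609 / 268339 × 100 = 100.1006
Paasche component (current-period weights):
ΣP(t=1)Q(t=1) = 36383×10 + 392×4 + 12063×1 + 103×2 + 282×8 = 363830 + 1568 + 12063 + 206 + 2256 = 379923
ΣP(t=1)Q(t=0) = 36383×10 + 392×4 + 12063×1 + 103×2 + 282×7 = 363830 + 1568 + 12063 + 206 + 1974 = 379641
P = 379923 / 379641 × 100 = 100.0743
Fisher = √(L × P) = √(100.1006 × 100.0743) = 100.0874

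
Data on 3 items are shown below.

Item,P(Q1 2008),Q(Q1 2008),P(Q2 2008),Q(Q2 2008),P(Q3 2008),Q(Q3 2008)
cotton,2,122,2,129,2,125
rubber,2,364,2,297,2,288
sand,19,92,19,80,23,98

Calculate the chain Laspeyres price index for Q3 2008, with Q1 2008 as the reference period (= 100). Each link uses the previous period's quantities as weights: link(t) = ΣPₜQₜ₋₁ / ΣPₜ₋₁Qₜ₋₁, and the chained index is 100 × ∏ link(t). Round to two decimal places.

Link Q1 2008→Q2 2008:
ΣP(Q2 2008)Q(Q1 2008) = 2×122 + 2×364 + 19×92 = 244 + 728 + 1748 = 2720
ΣP(Q1 2008)Q(Q1 2008) = 2×122 + 2×364 + 19×92 = 244 + 728 + 1748 = 2720
link = 2720/2720 = 1.000000
Link Q2 2008→Q3 2008:
ΣP(Q3 2008)Q(Q2 2008) = 2×129 + 2×297 + 23×80 = 258 + 594 + 1840 = 2692
ΣP(Q2 2008)Q(Q2 2008) = 2×129 + 2×297 + 19×80 = 258 + 594 + 1520 = 2372
link = 2692/2372 = 1.134907
Chained index = 100 × 1.000000 × 1.134907 = 113.4907

113.49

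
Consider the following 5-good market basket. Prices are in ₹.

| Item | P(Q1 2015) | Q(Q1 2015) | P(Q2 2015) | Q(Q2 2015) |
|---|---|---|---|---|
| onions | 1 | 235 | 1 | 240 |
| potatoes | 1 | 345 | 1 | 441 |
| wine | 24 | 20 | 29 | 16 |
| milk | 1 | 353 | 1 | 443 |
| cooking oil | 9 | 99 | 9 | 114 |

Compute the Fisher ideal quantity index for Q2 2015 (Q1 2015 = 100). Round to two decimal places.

Laspeyres component (base-period weights):
ΣP(Q1 2015)Q(Q2 2015) = 1×240 + 1×441 + 24×16 + 1×443 + 9×114 = 240 + 441 + 384 + 443 + 1026 = 2534
ΣP(Q1 2015)Q(Q1 2015) = 1×235 + 1×345 + 24×20 + 1×353 + 9×99 = 235 + 345 + 480 + 353 + 891 = 2304
L = 2534 / 2304 × 100 = 109.9826
Paasche component (current-period weights):
ΣP(Q2 2015)Q(Q2 2015) = 1×240 + 1×441 + 29×16 + 1×443 + 9×114 = 240 + 441 + 464 + 443 + 1026 = 2614
ΣP(Q2 2015)Q(Q1 2015) = 1×235 + 1×345 + 29×20 + 1×353 + 9×99 = 235 + 345 + 580 + 353 + 891 = 2404
P = 2614 / 2404 × 100 = 108.7354
Fisher = √(L × P) = √(109.9826 × 108.7354) = 109.3573

109.36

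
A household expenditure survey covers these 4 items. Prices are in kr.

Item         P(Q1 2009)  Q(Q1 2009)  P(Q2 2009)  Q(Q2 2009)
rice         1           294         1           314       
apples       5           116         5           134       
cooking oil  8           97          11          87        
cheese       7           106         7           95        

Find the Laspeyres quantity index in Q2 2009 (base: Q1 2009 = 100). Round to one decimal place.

98.0

Laspeyres quantity index uses base-period prices as weights.
ΣP(Q1 2009)·Q(Q2 2009) = 1×314 + 5×134 + 8×87 + 7×95 = 314 + 670 + 696 + 665 = 2345
ΣP(Q1 2009)·Q(Q1 2009) = 1×294 + 5×116 + 8×97 + 7×106 = 294 + 580 + 776 + 742 = 2392
Index = 2345 / 2392 × 100 = 98.0351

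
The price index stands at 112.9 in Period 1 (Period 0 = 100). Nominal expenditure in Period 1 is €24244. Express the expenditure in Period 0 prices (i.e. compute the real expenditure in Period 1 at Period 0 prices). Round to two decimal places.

Real = Nominal ÷ (Index/100) = 24244 ÷ (112.9/100)
     = 24244 ÷ 1.129 = 21473.8707

21473.87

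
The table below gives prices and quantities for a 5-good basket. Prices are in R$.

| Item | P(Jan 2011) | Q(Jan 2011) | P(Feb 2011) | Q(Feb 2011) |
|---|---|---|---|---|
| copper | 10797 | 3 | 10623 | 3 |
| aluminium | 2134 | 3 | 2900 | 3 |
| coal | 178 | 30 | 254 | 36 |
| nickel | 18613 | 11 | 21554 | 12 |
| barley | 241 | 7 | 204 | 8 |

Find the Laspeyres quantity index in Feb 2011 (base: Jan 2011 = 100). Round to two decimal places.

107.95

Laspeyres quantity index uses base-period prices as weights.
ΣP(Jan 2011)·Q(Feb 2011) = 10797×3 + 2134×3 + 178×36 + 18613×12 + 241×8 = 32391 + 6402 + 6408 + 223356 + 1928 = 270485
ΣP(Jan 2011)·Q(Jan 2011) = 10797×3 + 2134×3 + 178×30 + 18613×11 + 241×7 = 32391 + 6402 + 5340 + 204743 + 1687 = 250563
Index = 270485 / 250563 × 100 = 107.9509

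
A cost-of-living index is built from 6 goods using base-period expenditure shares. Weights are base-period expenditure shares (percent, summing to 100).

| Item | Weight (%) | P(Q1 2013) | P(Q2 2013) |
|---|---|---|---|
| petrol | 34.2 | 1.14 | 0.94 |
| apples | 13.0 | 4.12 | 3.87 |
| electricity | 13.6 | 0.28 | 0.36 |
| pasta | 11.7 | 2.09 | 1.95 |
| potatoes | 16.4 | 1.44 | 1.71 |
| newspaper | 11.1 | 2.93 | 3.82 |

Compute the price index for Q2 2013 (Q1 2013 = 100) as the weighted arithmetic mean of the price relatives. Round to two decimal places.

petrol: 34.2 × (0.94/1.14) = 34.2 × 0.824561 = 28.2000
apples: 13.0 × (3.87/4.12) = 13.0 × 0.939320 = 12.2112
electricity: 13.6 × (0.36/0.28) = 13.6 × 1.285714 = 17.4857
pasta: 11.7 × (1.95/2.09) = 11.7 × 0.933014 = 10.9163
potatoes: 16.4 × (1.71/1.44) = 16.4 × 1.187500 = 19.4750
newspaper: 11.1 × (3.82/2.93) = 11.1 × 1.303754 = 14.4717
Index = Σ wᵢ·(p₁ᵢ/p₀ᵢ) = 28.2000 + 12.2112 + 17.4857 + 10.9163 + 19.4750 + 14.4717 = 102.7598

102.76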